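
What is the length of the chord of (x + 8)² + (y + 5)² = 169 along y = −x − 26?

13√2

The distance from (−8, −5) to the line is 13/√2, and r² = 169.
Chord = 2√(r² − d²) = 2·√(169/2) = 13√2.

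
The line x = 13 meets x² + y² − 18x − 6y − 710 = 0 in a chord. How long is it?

The line gives x = 13. Substituting into the circle:
y² − 6y − 775 = 0
y = 31 or y = −25, giving (13, 31) and (13, −25).
|(13, 31) − (13, −25)| = √((0)² + (56)²) = 56.

56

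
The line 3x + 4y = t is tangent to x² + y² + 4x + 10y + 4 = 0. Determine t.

t = −51 or t = −1

The line touches the circle iff its distance from (−2, −5) is 5:
|3·(−2) + 4·(−5) − t| / √25 = 5
|t − (−26)| = 5·5, so t = −1 or t = −51.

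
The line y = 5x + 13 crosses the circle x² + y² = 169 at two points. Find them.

(−5, −12) and (0, 13)

Express y = 5x + 13 and substitute into the circle:
26x² + 130x = 0  ⟹  x² + 5x = 0
x = 0 or x = −5, giving (0, 13) and (−5, −12).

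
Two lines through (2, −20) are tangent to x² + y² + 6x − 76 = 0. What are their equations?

7x + 6y = −106 and 9x − 2y = 58

A line y − (−20) = m(x − (2)) is tangent when its distance from (−3, 0) is √85:
[m·(−5) − (20)]² = 85(m² + 1)
12m² − 40m − 63 = 0, so m = −7/6 or m = 9/2.
Through (2, −20) these give 7x + 6y = −106 and 9x − 2y = 58.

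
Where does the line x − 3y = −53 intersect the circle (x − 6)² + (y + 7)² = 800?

From the line, y = (53 + x)/3. Substituting:
10x² + 40x − 1400 = 0  ⟹  x² + 4x − 140 = 0
x = 10 or x = −14, giving (10, 21) and (−14, 13).

(−14, 13) and (10, 21)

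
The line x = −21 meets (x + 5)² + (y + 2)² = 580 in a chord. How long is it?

Centre (−5, −2), r² = 580. Perpendicular distance d from centre to line = |16| / √1 = 16.
Half the chord is √(r² − d²) = √(324), so the full chord is 36.

36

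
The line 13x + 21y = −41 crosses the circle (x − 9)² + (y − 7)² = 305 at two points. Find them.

(−8, 3) and (13, −10)

Substitute y = (−41 − 13x)/21:
610x² − 3050x − 63440 = 0  ⟹  x² − 5x − 104 = 0
x = 13 or x = −8, giving (13, −10) and (−8, 3).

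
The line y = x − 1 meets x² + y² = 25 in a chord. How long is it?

7√2

Centre (0, 0), r² = 25. Perpendicular distance d from centre to line = |−1| / √2 = 1/√2.
Chord = 2√(r² − d²) = 2·√(49/2) = 7√2.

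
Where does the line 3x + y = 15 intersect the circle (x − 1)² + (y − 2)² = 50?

Substitute y = −3x + 15:
10x² − 80x + 120 = 0  ⟹  x² − 8x + 12 = 0
x = 6 or x = 2, giving (6, −3) and (2, 9).

(2, 9) and (6, −3)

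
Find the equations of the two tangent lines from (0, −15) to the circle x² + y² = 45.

A line y − (−15) = m(x − (0)) is tangent when its distance from (0, 0) is 3√5:
[m·(0) − (15)]² = 45(m² + 1)
m² − 4 = 0, so m = 2 or m = −2.
With m = 2: 2x − y = 15. With m = −2: 2x + y = −15.

2x − y = 15 and 2x + y = −15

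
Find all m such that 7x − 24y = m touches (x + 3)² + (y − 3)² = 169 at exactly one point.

Tangency holds when the distance from the centre (−3, 3) to the line equals the radius 13:
|7·(−3) − 24·3 − m| / √625 = 13
|m − (−93)| = 13·25, so m = 232 or m = −418.

m = −418 or m = 232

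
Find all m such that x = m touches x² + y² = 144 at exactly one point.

m = −12 or m = 12

The line touches the circle iff its distance from (0, 0) is 12:
|1·0 + 0·0 − m| / √1 = 12
|m| = 12, so m = 12 or m = −12.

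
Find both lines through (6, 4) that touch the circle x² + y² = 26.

x + 5y = 26 and 5x − y = 26

A line y − (4) = m(x − (6)) is tangent when its distance from (0, 0) is √26:
[m·(−6) − (−4)]² = 26(m² + 1)
5m² − 24m − 5 = 0, so m = −1/5 or m = 5.
With m = −1/5: x + 5y = 26. With m = 5: 5x − y = 26.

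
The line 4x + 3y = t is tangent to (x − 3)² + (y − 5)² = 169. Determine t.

The line touches the circle iff its distance from (3, 5) is 13:
|4·3 + 3·5 − t| / √25 = 13
|t − (27)| = 13·5, so t = 92 or t = −38.

t = −38 or t = 92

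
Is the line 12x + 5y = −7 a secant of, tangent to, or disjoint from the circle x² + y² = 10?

d² = (12·0 + 5·0 − (−7))²/169 = 49/169; r² = 10.
Since d² < r², the line cuts the circle twice.

secant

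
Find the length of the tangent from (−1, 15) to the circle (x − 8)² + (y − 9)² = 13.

2√26

Centre (8, 9), r² = 13. |PO|² = (−9)² + (6)² = 117.
By the tangent–radius right angle, tangent length = √(|PO|² − r²) = √104 = 2√26.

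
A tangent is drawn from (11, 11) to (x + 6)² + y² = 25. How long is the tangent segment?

√385

Centre (−6, 0), r² = 25. |PO|² = (17)² + (11)² = 410.
By the tangent–radius right angle, tangent length = √(|PO|² − r²) = √385.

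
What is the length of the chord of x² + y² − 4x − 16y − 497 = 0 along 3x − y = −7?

From the line, y = 3x + 7. Substituting:
10x² − 10x − 560 = 0  ⟹  x² − x − 56 = 0
x = 8 or x = −7, giving (8, 31) and (−7, −14).
Chord length = distance between (8, 31) and (−7, −14) = √2250 = 15√10.

15√10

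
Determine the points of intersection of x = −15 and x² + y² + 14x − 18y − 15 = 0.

(−15, 0) and (−15, 18)

The line gives x = −15. Substituting into the circle:
y² − 18y = 0
y = 18 or y = 0, giving (−15, 18) and (−15, 0).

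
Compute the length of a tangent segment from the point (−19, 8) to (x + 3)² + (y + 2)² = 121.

With centre O = (−3, −2), |OP|² = 356 and r² = 121.
Power of the point: PT² = |PO|² − r² = 235, so PT = √235.

√235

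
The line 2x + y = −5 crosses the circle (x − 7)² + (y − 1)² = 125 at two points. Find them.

Substitute y = −2x − 5:
5x² + 10x − 40 = 0  ⟹  x² + 2x − 8 = 0
x = 2 or x = −4, giving (2, −9) and (−4, 3).

(−4, 3) and (2, −9)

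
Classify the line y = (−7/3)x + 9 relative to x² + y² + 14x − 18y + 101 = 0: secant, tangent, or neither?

Substituting the line into the circle gives 58x² + 126x + 180 = 0.
Δ = 15876 − 41760 = −25884.
No real roots: the line does not meet the circle.

neither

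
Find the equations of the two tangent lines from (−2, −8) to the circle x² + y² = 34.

Write the tangent as mx − y + (−8 − m·(−2)) = 0 and set its distance from the centre to √34:
(2m − (8))² = 34(m² + 1)
15m² + 16m − 15 = 0, so m = −5/3 or m = 3/5.
Through (−2, −8) these give 5x + 3y = −34 and 3x − 5y = 34.

5x + 3y = −34 and 3x − 5y = 34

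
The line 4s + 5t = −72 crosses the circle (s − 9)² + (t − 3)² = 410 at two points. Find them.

(−8, −8) and (2, −16)

Substitute t = (−72 − 4s)/5:
41s² + 246s − 656 = 0  ⟹  s² + 6s − 16 = 0
s = 2 or s = −8, giving (2, −16) and (−8, −8).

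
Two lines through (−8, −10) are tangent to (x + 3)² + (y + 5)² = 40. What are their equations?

Let a tangent through (−8, −10) have slope m. Its distance from (−3, −5) must equal 2√10:
(5m − (5))² = 40(m² + 1)
3m² + 10m + 3 = 0, so m = −1/3 or m = −3.
With m = −1/3: x + 3y = −38. With m = −3: 3x + y = −34.

x + 3y = −38 and 3x + y = −34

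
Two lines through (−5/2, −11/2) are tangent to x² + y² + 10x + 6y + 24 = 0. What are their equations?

3x − y = −2 and x − 3y = 14

Write the tangent as mx − y + (−11/2 − m·(−5/2)) = 0 and set its distance from the centre to √10:
[m·(−5/2) − (5/2)]² = 10(m² + 1)
3m² − 10m + 3 = 0, so m = 3 or m = 1/3.
With m = 3: 3x − y = −2. With m = 1/3: x − 3y = 14.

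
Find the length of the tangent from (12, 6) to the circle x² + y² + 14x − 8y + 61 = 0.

With centre O = (−7, 4), |OP|² = 365 and r² = 4.
By the tangent–radius right angle, tangent length = √(|PO|² − r²) = √361 = 19.

19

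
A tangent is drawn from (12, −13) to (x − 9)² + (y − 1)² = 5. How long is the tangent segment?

With centre O = (9, 1), |OP|² = 205 and r² = 5.
The tangent meets the radius at right angles, so tangent² = |PO|² − r² = 205 − 5 = 200.

10√2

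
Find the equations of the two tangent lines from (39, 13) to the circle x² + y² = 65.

Let a tangent through (39, 13) have slope m. Its distance from (0, 0) must equal √65:
[m·(−39) − (−13)]² = 65(m² + 1)
56m² − 39m + 4 = 0, so m = 4/7 or m = 1/8.
Through (39, 13) these give 4x − 7y = 65 and x − 8y = −65.

4x − 7y = 65 and x − 8y = −65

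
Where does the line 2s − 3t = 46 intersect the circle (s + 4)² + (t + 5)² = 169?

Substitute t = (−46 + 2s)/3:
13s² − 52s − 416 = 0  ⟹  s² − 4s − 32 = 0
s = 8 or s = −4, giving (8, −10) and (−4, −18).

(−4, −18) and (8, −10)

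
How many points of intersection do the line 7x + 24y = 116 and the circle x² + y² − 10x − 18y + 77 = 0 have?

Centre (5, 9), r² = 29. Distance² from centre to line = (135)²/625 = 729/25.
Since d² > r², the line lies outside the circle.

0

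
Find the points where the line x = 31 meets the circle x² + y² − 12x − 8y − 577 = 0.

(31, 2) and (31, 6)

The line gives x = 31. Substituting into the circle:
y² − 8y + 12 = 0
y = 6 or y = 2, giving (31, 6) and (31, 2).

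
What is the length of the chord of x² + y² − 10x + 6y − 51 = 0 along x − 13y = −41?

√170

Centre (5, −3), r² = 85. Perpendicular distance d from centre to line = |85| / √170 = 85/√170.
Chord = 2√(r² − d²) = 2·√(85/2) = √170.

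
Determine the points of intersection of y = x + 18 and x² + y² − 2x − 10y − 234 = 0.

Express y = x + 18 and substitute into the circle:
2x² + 24x − 90 = 0  ⟹  x² + 12x − 45 = 0
x = 3 or x = −15, giving (3, 21) and (−15, 3).

(−15, 3) and (3, 21)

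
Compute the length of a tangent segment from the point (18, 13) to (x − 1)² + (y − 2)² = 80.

√330

The centre is (1, 2) and r = 4√5. The square of the distance from P to the centre is 289 + 121 = 410.
The tangent meets the radius at right angles, so tangent² = |PO|² − r² = 410 − 80 = 330.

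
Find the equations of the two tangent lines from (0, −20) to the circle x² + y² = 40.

Write the tangent as mx − y + (−20 − m·(0)) = 0 and set its distance from the centre to 2√10:
[m·(0) − (20)]² = 40(m² + 1)
m² − 9 = 0, so m = 3 or m = −3.
Through (0, −20) these give 3x − y = 20 and 3x + y = −20.

3x − y = 20 and 3x + y = −20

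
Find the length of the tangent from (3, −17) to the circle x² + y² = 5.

√293

The centre is (0, 0) and r = √5. The square of the distance from P to the centre is 9 + 289 = 298.
By the tangent–radius right angle, tangent length = √(|PO|² − r²) = √293.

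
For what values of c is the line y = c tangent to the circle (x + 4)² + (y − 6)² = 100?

The line touches the circle iff its distance from (−4, 6) is 10:
|0·(−4) + 1·6 − c| / √1 = 10
|c − (6)| = 10, so c = 16 or c = −4.

c = −4 or c = 16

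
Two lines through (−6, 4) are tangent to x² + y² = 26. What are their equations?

Write the tangent as mx − y + (4 − m·(−6)) = 0 and set its distance from the centre to √26:
[m·(6) − (−4)]² = 26(m² + 1)
5m² + 24m − 5 = 0, so m = 1/5 or m = −5.
With m = 1/5: x − 5y = −26. With m = −5: 5x + y = −26.

x − 5y = −26 and 5x + y = −26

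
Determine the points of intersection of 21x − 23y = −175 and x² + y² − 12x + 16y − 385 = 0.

(−16, −7) and (7, 14)

Express y = (175 + 21x)/23 and substitute into the circle:
970x² + 8730x − 108640 = 0  ⟹  x² + 9x − 112 = 0
x = 7 or x = −16, giving (7, 14) and (−16, −7).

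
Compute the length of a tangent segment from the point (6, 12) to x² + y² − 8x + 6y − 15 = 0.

3√21

With centre O = (4, −3), |OP|² = 229 and r² = 40.
The tangent meets the radius at right angles, so tangent² = |PO|² − r² = 229 − 40 = 189.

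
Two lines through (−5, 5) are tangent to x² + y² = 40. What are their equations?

A line y − (5) = m(x − (−5)) is tangent when its distance from (0, 0) is 2√10:
(5m − (−5))² = 40(m² + 1)
3m² − 10m + 3 = 0, so m = 3 or m = 1/3.
Through (−5, 5) these give 3x − y = −20 and x − 3y = −20.

3x − y = −20 and x − 3y = −20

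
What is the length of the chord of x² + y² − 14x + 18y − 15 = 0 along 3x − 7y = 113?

3√58

Express y = (−113 + 3x)/7 and substitute into the circle:
58x² − 986x − 2204 = 0  ⟹  x² − 17x − 38 = 0
x = 19 or x = −2, giving (19, −8) and (−2, −17).
|(19, −8) − (−2, −17)| = √((21)² + (9)²) = 3√58.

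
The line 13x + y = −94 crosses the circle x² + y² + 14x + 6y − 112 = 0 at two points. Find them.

(−8, 10) and (−6, −16)

Express y = −13x − 94 and substitute into the circle:
170x² + 2380x + 8160 = 0  ⟹  x² + 14x + 48 = 0
x = −6 or x = −8, giving (−6, −16) and (−8, 10).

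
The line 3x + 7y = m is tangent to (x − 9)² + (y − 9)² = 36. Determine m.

m = 90 ± 6√58

Tangency holds when the distance from the centre (9, 9) to the line equals the radius 6:
|3·9 + 7·9 − m| / √58 = 6
|m − (90)| = 6√58.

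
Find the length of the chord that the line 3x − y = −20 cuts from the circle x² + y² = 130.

The distance from (0, 0) to the line is 20/√10, and r² = 130.
Half the chord is √(r² − d²) = √(90), so the full chord is 6√10.

6√10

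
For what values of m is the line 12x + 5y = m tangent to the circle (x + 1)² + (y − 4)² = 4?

Tangency holds when the distance from the centre (−1, 4) to the line equals the radius 2:
|12·(−1) + 5·4 − m| / √169 = 2
|m − (8)| = 2·13, so m = 34 or m = −18.

m = −18 or m = 34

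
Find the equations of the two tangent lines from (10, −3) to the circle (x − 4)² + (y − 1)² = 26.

A line y − (−3) = m(x − (10)) is tangent when its distance from (4, 1) is √26:
[m·(−6) − (4)]² = 26(m² + 1)
5m² + 24m − 5 = 0, so m = −5 or m = 1/5.
Through (10, −3) these give 5x + y = 47 and x − 5y = 25.

5x + y = 47 and x − 5y = 25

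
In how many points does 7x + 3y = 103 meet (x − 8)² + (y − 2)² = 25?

0

d² = (7·8 + 3·2 − (103))²/58 = 1681/58; r² = 25.
Since d² > r², the line lies outside the circle.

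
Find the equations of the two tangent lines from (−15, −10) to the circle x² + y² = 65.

Write the tangent as mx − y + (−10 − m·(−15)) = 0 and set its distance from the centre to √65:
(15m − (10))² = 65(m² + 1)
32m² − 60m + 7 = 0, so m = 7/4 or m = 1/8.
With m = 7/4: 7x − 4y = −65. With m = 1/8: x − 8y = 65.

7x − 4y = −65 and x − 8y = 65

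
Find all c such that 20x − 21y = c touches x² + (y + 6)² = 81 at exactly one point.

c = −135 or c = 387

For a tangent, require d(centre, line) = r = 9.
|20·0 − 21·(−6) − c| / √841 = 9
|c − (126)| = 9·29, so c = 387 or c = −135.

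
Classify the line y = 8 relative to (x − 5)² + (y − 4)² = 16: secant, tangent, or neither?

Substituting the line into the circle gives x² − 10x + 25 = 0.
Δ = 100 − 100 = 0.
A repeated root: the line is tangent.

tangent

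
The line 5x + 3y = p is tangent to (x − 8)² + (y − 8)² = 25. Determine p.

Tangency holds when the distance from the centre (8, 8) to the line equals the radius 5:
|5·8 + 3·8 − p| / √34 = 5
|p − (64)| = 5√34.

p = 64 ± 5√34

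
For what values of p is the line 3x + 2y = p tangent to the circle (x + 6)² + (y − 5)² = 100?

The line touches the circle iff its distance from (−6, 5) is 10:
|3·(−6) + 2·5 − p| / √13 = 10
|p − (−8)| = 10√13.

p = −8 ± 10√13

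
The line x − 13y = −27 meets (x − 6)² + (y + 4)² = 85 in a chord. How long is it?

√170

The distance from (6, −4) to the line is 85/√170, and r² = 85.
Half the chord is √(r² − d²) = √(85/2), so the full chord is √170.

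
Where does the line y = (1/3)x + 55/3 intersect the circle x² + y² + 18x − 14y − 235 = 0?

From the line, y = (55 + x)/3. Substituting:
10x² + 230x − 1400 = 0  ⟹  x² + 23x − 140 = 0
x = 5 or x = −28, giving (5, 20) and (−28, 9).

(−28, 9) and (5, 20)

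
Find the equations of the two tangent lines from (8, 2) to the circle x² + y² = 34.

A line y − (2) = m(x − (8)) is tangent when its distance from (0, 0) is √34:
(−8m − (−2))² = 34(m² + 1)
15m² − 16m − 15 = 0, so m = −3/5 or m = 5/3.
With m = −3/5: 3x + 5y = 34. With m = 5/3: 5x − 3y = 34.

3x + 5y = 34 and 5x − 3y = 34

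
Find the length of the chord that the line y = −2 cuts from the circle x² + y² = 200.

28

Express y = −2 and substitute into the circle:
x² − 196 = 0
x = 14 or x = −14, giving (14, −2) and (−14, −2).
Chord length = distance between (14, −2) and (−14, −2) = √784 = 28.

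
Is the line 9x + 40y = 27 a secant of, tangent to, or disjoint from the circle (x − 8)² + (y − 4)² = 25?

Centre (8, 4), r² = 25. Distance² from centre to line = (205)²/1681 = 25.
Since d² = r², the line is tangent.

tangent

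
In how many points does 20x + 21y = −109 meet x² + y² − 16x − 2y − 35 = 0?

1

d² = (20·8 + 21·1 − (−109))²/841 = 100; r² = 100.
Since d² = r², the line is tangent.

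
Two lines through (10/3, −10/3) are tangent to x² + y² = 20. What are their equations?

A line y − (−10/3) = m(x − (10/3)) is tangent when its distance from (0, 0) is 2√5:
[m·(−10/3) − (10/3)]² = 20(m² + 1)
2m² − 5m + 2 = 0, so m = 1/2 or m = 2.
With m = 1/2: x − 2y = 10. With m = 2: 2x − y = 10.

x − 2y = 10 and 2x − y = 10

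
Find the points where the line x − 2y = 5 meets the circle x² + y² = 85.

(−7, −6) and (9, 2)

Express y = (−5 + x)/2 and substitute into the circle:
5x² − 10x − 315 = 0  ⟹  x² − 2x − 63 = 0
x = 9 or x = −7, giving (9, 2) and (−7, −6).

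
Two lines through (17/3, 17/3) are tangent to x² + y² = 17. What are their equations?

4x − y = 17 and x − 4y = −17

A line y − (17/3) = m(x − (17/3)) is tangent when its distance from (0, 0) is √17:
[m·(−17/3) − (−17/3)]² = 17(m² + 1)
4m² − 17m + 4 = 0, so m = 4 or m = 1/4.
Through (17/3, 17/3) these give 4x − y = 17 and x − 4y = −17.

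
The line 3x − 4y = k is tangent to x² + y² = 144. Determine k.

k = −60 or k = 60

For a tangent, require d(centre, line) = r = 12.
|3·0 − 4·0 − k| / √25 = 12
|k| = 12·5, so k = 60 or k = −60.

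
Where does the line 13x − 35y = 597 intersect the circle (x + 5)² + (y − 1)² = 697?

Express y = (−597 + 13x)/35 and substitute into the circle:
1394x² − 4182x − 423776 = 0  ⟹  x² − 3x − 304 = 0
x = 19 or x = −16, giving (19, −10) and (−16, −23).

(−16, −23) and (19, −10)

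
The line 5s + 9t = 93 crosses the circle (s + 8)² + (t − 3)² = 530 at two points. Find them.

From the line, t = (93 − 5s)/9. Substituting:
106s² + 636s − 33390 = 0  ⟹  s² + 6s − 315 = 0
s = 15 or s = −21, giving (15, 2) and (−21, 22).

(−21, 22) and (15, 2)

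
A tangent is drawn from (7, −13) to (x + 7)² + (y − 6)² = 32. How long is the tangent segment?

5√21

With centre O = (−7, 6), |OP|² = 557 and r² = 32.
By the tangent–radius right angle, tangent length = √(|PO|² − r²) = √525 = 5√21.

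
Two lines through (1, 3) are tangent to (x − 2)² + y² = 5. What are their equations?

Write the tangent as mx − y + (3 − m·(1)) = 0 and set its distance from the centre to √5:
(1m − (−3))² = 5(m² + 1)
2m² − 3m − 2 = 0, so m = −1/2 or m = 2.
With m = −1/2: x + 2y = 7. With m = 2: 2x − y = −1.

x + 2y = 7 and 2x − y = −1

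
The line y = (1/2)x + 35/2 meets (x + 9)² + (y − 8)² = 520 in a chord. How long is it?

20√5

Express y = (35 + x)/2 and substitute into the circle:
5x² + 110x − 1395 = 0  ⟹  x² + 22x − 279 = 0
x = 9 or x = −31, giving (9, 22) and (−31, 2).
|(9, 22) − (−31, 2)| = √((40)² + (20)²) = 20√5.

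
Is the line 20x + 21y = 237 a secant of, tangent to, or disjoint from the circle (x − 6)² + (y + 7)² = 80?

Substituting the line into the circle gives 841x² − 20652x + 128052 = 0.
Δ = 426505104 − 430766928 = −4261824.
No real roots: the line does not meet the circle.

disjoint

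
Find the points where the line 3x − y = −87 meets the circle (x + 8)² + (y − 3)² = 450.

Express y = 3x + 87 and substitute into the circle:
10x² + 520x + 6670 = 0  ⟹  x² + 52x + 667 = 0
x = −23 or x = −29, giving (−23, 18) and (−29, 0).

(−29, 0) and (−23, 18)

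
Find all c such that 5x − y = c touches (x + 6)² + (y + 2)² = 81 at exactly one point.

c = −28 ± 9√26

The line touches the circle iff its distance from (−6, −2) is 9:
|5·(−6) − 1·(−2) − c| / √26 = 9
|c − (−28)| = 9√26.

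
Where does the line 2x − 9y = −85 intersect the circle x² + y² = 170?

From the line, y = (85 + 2x)/9. Substituting:
85x² + 340x − 6545 = 0  ⟹  x² + 4x − 77 = 0
x = 7 or x = −11, giving (7, 11) and (−11, 7).

(−11, 7) and (7, 11)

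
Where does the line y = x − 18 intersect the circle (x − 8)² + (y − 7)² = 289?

From the line, y = x − 18. Substituting:
2x² − 66x + 400 = 0  ⟹  x² − 33x + 200 = 0
x = 25 or x = 8, giving (25, 7) and (8, −10).

(8, −10) and (25, 7)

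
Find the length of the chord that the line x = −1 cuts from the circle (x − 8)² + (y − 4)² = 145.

Centre (8, 4), r² = 145. Perpendicular distance d from centre to line = |9| / √1 = 9.
Half the chord is √(r² − d²) = √(64), so the full chord is 16.

16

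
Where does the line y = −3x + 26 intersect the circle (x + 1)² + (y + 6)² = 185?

From the line, y = −3x + 26. Substituting:
10x² − 190x + 840 = 0  ⟹  x² − 19x + 84 = 0
x = 12 or x = 7, giving (12, −10) and (7, 5).

(7, 5) and (12, −10)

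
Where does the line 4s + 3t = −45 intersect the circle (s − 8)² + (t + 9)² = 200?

From the line, t = (−45 − 4s)/3. Substituting:
25s² − 900 = 0  ⟹  s² − 36 = 0
s = 6 or s = −6, giving (6, −23) and (−6, −7).

(−6, −7) and (6, −23)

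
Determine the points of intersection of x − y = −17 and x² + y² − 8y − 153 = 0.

(−13, 4) and (0, 17)

From the line, y = x + 17. Substituting:
2x² + 26x = 0  ⟹  x² + 13x = 0
x = 0 or x = −13, giving (0, 17) and (−13, 4).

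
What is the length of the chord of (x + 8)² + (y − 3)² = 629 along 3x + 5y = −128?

5√34

Substitute y = (−128 − 3x)/5:
34x² + 1258x + 6324 = 0  ⟹  x² + 37x + 186 = 0
x = −6 or x = −31, giving (−6, −22) and (−31, −7).
|(−6, −22) − (−31, −7)| = √((25)² + (−15)²) = 5√34.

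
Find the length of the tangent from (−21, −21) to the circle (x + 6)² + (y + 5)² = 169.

2√78

With centre O = (−6, −5), |OP|² = 481 and r² = 169.
By the tangent–radius right angle, tangent length = √(|PO|² − r²) = √312 = 2√78.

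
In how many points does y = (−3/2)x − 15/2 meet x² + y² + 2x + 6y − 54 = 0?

Substituting the line into the circle gives 13x² + 62x − 171 = 0.
Discriminant = (62)² − 4·13·(−171) = 12736 > 0.
Two real roots: the line is a secant.

2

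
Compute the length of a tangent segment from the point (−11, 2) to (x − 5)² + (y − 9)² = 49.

16

With centre O = (5, 9), |OP|² = 305 and r² = 49.
The tangent meets the radius at right angles, so tangent² = |PO|² − r² = 305 − 49 = 256.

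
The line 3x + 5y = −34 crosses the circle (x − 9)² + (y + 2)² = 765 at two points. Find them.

(−18, 4) and (27, −23)

From the line, y = (−34 − 3x)/5. Substituting:
34x² − 306x − 16524 = 0  ⟹  x² − 9x − 486 = 0
x = 27 or x = −18, giving (27, −23) and (−18, 4).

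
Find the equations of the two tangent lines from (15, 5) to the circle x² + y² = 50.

x − y = 10 and x + 7y = 50

A line y − (5) = m(x − (15)) is tangent when its distance from (0, 0) is 5√2:
(−15m − (−5))² = 50(m² + 1)
7m² − 6m − 1 = 0, so m = 1 or m = −1/7.
Through (15, 5) these give x − y = 10 and x + 7y = 50.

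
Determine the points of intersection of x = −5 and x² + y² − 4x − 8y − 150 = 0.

(−5, −7) and (−5, 15)

The line gives x = −5. Substituting into the circle:
y² − 8y − 105 = 0
y = 15 or y = −7, giving (−5, 15) and (−5, −7).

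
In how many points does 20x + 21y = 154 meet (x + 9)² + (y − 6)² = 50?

d² = (20·(−9) + 21·6 − (154))²/841 = 43264/841; r² = 50.
Since d² > r², the line lies outside the circle.

0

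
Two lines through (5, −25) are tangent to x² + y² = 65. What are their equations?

A line y − (−25) = m(x − (5)) is tangent when its distance from (0, 0) is √65:
(−5m − (25))² = 65(m² + 1)
4m² − 25m − 56 = 0, so m = 8 or m = −7/4.
With m = 8: 8x − y = 65. With m = −7/4: 7x + 4y = −65.

8x − y = 65 and 7x + 4y = −65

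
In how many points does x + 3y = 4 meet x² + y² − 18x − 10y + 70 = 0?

0

Substituting the line into the circle gives 10x² − 140x + 526 = 0.
Δ = 19600 − 21040 = −1440.
No real roots: the line does not meet the circle.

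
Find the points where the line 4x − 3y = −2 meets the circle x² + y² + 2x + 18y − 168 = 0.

(−14, −18) and (4, 6)

From the line, y = (2 + 4x)/3. Substituting:
25x² + 250x − 1400 = 0  ⟹  x² + 10x − 56 = 0
x = 4 or x = −14, giving (4, 6) and (−14, −18).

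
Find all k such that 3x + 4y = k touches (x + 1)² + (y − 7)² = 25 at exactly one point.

Tangency holds when the distance from the centre (−1, 7) to the line equals the radius 5:
|3·(−1) + 4·7 − k| / √25 = 5
|k − (25)| = 5·5, so k = 50 or k = 0.

k = 0 or k = 50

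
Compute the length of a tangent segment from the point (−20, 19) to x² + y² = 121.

The centre is (0, 0) and r = 11. The square of the distance from P to the centre is 400 + 361 = 761.
Power of the point: PT² = |PO|² − r² = 640, so PT = 8√10.

8√10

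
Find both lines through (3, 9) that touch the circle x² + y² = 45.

2x + y = 15 and x − 2y = −15

A line y − (9) = m(x − (3)) is tangent when its distance from (0, 0) is 3√5:
(−3m − (−9))² = 45(m² + 1)
2m² + 3m − 2 = 0, so m = −2 or m = 1/2.
With m = −2: 2x + y = 15. With m = 1/2: x − 2y = −15.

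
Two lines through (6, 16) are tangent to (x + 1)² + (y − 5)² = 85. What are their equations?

9x + 2y = 86 and 2x − 9y = −132

Write the tangent as mx − y + (16 − m·(6)) = 0 and set its distance from the centre to √85:
(−7m − (−11))² = 85(m² + 1)
18m² + 77m − 18 = 0, so m = −9/2 or m = 2/9.
With m = −9/2: 9x + 2y = 86. With m = 2/9: 2x − 9y = −132.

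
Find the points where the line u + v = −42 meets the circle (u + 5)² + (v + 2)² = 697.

(−29, −13) and (−16, −26)

From the line, v = −u − 42. Substituting:
2u² + 90u + 928 = 0  ⟹  u² + 45u + 464 = 0
u = −16 or u = −29, giving (−16, −26) and (−29, −13).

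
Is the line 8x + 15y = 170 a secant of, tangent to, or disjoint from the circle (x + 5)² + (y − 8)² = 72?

Substituting the line into the circle gives 289x² + 1450x − 8075 = 0.
Discriminant = (1450)² − 4·289·(−8075) = 11437200 > 0.
Two real roots: the line is a secant.

secant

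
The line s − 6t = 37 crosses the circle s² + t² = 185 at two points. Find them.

(−11, −8) and (13, −4)

Express t = (−37 + s)/6 and substitute into the circle:
37s² − 74s − 5291 = 0  ⟹  s² − 2s − 143 = 0
s = 13 or s = −11, giving (13, −4) and (−11, −8).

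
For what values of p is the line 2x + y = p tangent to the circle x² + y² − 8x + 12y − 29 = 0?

p = 2 ± 9√5

For a tangent, require d(centre, line) = r = 9.
|2·4 + 1·(−6) − p| / √5 = 9
|p − (2)| = 9√5.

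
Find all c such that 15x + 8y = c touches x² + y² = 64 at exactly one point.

The line touches the circle iff its distance from (0, 0) is 8:
|15·0 + 8·0 − c| / √289 = 8
|c| = 8·17, so c = 136 or c = −136.

c = −136 or c = 136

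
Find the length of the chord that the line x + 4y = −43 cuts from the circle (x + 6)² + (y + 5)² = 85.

The distance from (−6, −5) to the line is 17/√17, and r² = 85.
Chord = 2√(r² − d²) = 2·√(68) = 4√17.

4√17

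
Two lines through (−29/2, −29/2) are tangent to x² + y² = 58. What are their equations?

A line y − (−29/2) = m(x − (−29/2)) is tangent when its distance from (0, 0) is √58:
[m·(29/2) − (29/2)]² = 58(m² + 1)
21m² − 58m + 21 = 0, so m = 7/3 or m = 3/7.
With m = 7/3: 7x − 3y = −58. With m = 3/7: 3x − 7y = 58.

7x − 3y = −58 and 3x − 7y = 58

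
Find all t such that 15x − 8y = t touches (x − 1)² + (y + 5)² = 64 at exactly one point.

t = −81 or t = 191

For a tangent, require d(centre, line) = r = 8.
|15·1 − 8·(−5) − t| / √289 = 8
|t − (55)| = 8·17, so t = 191 or t = −81.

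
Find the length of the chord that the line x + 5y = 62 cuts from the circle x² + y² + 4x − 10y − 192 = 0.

5√26

Substitute y = (62 − x)/5:
26x² + 26x − 4056 = 0  ⟹  x² + x − 156 = 0
x = 12 or x = −13, giving (12, 10) and (−13, 15).
|(12, 10) − (−13, 15)| = √((25)² + (−5)²) = 5√26.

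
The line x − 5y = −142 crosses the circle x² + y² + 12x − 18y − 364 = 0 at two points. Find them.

(−22, 24) and (3, 29)

Express y = (142 + x)/5 and substitute into the circle:
26x² + 494x − 1716 = 0  ⟹  x² + 19x − 66 = 0
x = 3 or x = −22, giving (3, 29) and (−22, 24).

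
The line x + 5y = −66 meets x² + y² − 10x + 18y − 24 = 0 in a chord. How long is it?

Centre (5, −9), r² = 130. Perpendicular distance d from centre to line = |26| / √26 = 26/√26.
Half the chord is √(r² − d²) = √(104), so the full chord is 4√26.

4√26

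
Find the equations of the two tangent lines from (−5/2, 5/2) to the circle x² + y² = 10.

Let a tangent through (−5/2, 5/2) have slope m. Its distance from (0, 0) must equal √10:
[m·(5/2) − (−5/2)]² = 10(m² + 1)
3m² − 10m + 3 = 0, so m = 1/3 or m = 3.
Through (−5/2, 5/2) these give x − 3y = −10 and 3x − y = −10.

x − 3y = −10 and 3x − y = −10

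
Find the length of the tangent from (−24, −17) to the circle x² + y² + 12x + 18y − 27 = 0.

With centre O = (−6, −9), |OP|² = 388 and r² = 144.
Power of the point: PT² = |PO|² − r² = 244, so PT = 2√61.

2√61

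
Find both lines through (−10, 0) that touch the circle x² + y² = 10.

x + 3y = −10 and x − 3y = −10

Write the tangent as mx − y + (0 − m·(−10)) = 0 and set its distance from the centre to √10:
(10m − (0))² = 10(m² + 1)
9m² − 1 = 0, so m = −1/3 or m = 1/3.
With m = −1/3: x + 3y = −10. With m = 1/3: x − 3y = −10.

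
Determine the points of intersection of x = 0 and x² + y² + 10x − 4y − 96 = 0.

(0, −8) and (0, 12)

The line gives x = 0. Substituting into the circle:
y² − 4y − 96 = 0
y = 12 or y = −8, giving (0, 12) and (0, −8).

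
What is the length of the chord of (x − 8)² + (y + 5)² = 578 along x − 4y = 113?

Centre (8, −5), r² = 578. Perpendicular distance d from centre to line = |−85| / √17 = 85/√17.
Half the chord is √(r² − d²) = √(153), so the full chord is 6√17.

6√17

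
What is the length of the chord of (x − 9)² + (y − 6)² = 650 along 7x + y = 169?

30√2

Centre (9, 6), r² = 650. Perpendicular distance d from centre to line = |−100| / √50 = 100/√50.
Chord = 2√(r² − d²) = 2·√(450) = 30√2.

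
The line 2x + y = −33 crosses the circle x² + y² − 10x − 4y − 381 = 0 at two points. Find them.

Express y = −2x − 33 and substitute into the circle:
5x² + 130x + 840 = 0  ⟹  x² + 26x + 168 = 0
x = −12 or x = −14, giving (−12, −9) and (−14, −5).

(−14, −5) and (−12, −9)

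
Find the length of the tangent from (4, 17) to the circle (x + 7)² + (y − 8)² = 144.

Centre (−7, 8), r² = 144. |PO|² = (11)² + (9)² = 202.
Power of the point: PT² = |PO|² − r² = 58, so PT = √58.

√58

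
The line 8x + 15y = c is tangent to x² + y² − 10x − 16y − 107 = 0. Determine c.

For a tangent, require d(centre, line) = r = 14.
|8·5 + 15·8 − c| / √289 = 14
|c − (160)| = 14·17, so c = 398 or c = −78.

c = −78 or c = 398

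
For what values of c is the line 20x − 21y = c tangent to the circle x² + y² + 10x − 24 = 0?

c = −303 or c = 103

The line touches the circle iff its distance from (−5, 0) is 7:
|20·(−5) − 21·0 − c| / √841 = 7
|c − (−100)| = 7·29, so c = 103 or c = −303.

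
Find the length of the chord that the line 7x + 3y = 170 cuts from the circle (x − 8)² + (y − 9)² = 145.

√58

Centre (8, 9), r² = 145. Perpendicular distance d from centre to line = |−87| / √58 = 87/√58.
Chord = 2√(r² − d²) = 2·√(29/2) = √58.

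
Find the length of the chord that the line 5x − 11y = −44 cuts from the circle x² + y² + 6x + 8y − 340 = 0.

3√146

Centre (−3, −4), r² = 365. Perpendicular distance d from centre to line = |73| / √146 = 73/√146.
Half the chord is √(r² − d²) = √(657/2), so the full chord is 3√146.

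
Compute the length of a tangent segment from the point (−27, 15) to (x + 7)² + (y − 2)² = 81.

The centre is (−7, 2) and r = 9. The square of the distance from P to the centre is 400 + 169 = 569.
Power of the point: PT² = |PO|² − r² = 488, so PT = 2√122.

2√122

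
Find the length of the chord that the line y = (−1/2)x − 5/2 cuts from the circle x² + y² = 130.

The distance from (0, 0) to the line is 5/√5, and r² = 130.
Half the chord is √(r² − d²) = √(125), so the full chord is 10√5.

10√5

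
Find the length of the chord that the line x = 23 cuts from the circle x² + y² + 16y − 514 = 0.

14

The distance from (0, −8) to the line is 23, and r² = 578.
Half the chord is √(r² − d²) = √(49), so the full chord is 14.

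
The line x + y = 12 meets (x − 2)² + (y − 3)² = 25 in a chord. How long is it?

√2

Centre (2, 3), r² = 25. Perpendicular distance d from centre to line = |−7| / √2 = 7/√2.
Chord = 2√(r² − d²) = 2·√(1/2) = √2.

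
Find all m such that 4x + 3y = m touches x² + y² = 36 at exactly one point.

For a tangent, require d(centre, line) = r = 6.
|4·0 + 3·0 − m| / √25 = 6
|m| = 6·5, so m = 30 or m = −30.

m = −30 or m = 30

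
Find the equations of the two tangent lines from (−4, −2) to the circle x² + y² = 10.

Write the tangent as mx − y + (−2 − m·(−4)) = 0 and set its distance from the centre to √10:
[m·(4) − (2)]² = 10(m² + 1)
3m² − 8m − 3 = 0, so m = 3 or m = −1/3.
Through (−4, −2) these give 3x − y = −10 and x + 3y = −10.

3x − y = −10 and x + 3y = −10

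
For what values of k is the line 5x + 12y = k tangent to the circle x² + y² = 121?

Tangency holds when the distance from the centre (0, 0) to the line equals the radius 11:
|5·0 + 12·0 − k| / √169 = 11
|k| = 11·13, so k = 143 or k = −143.

k = −143 or k = 143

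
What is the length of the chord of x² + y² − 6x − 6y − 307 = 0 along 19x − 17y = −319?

The distance from (3, 3) to the line is 325/√650, and r² = 325.
Half the chord is √(r² − d²) = √(325/2), so the full chord is 5√26.

5√26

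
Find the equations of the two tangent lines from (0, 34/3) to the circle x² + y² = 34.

5x + 3y = 34 and 5x − 3y = −34

A line y − (34/3) = m(x − (0)) is tangent when its distance from (0, 0) is √34:
(0m − (−34/3))² = 34(m² + 1)
9m² − 25 = 0, so m = −5/3 or m = 5/3.
Through (0, 34/3) these give 5x + 3y = 34 and 5x − 3y = −34.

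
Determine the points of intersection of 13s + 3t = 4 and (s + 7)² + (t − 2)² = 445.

(−5, 23) and (4, −16)

Express t = (4 − 13s)/3 and substitute into the circle:
178s² + 178s − 3560 = 0  ⟹  s² + s − 20 = 0
s = 4 or s = −5, giving (4, −16) and (−5, 23).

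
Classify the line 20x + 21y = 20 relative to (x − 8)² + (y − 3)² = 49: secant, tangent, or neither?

tangent

d² = (20·8 + 21·3 − (20))²/841 = 49; r² = 49.
Since d² = r², the line is tangent.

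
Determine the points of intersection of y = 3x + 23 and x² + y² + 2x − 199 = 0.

Express y = 3x + 23 and substitute into the circle:
10x² + 140x + 330 = 0  ⟹  x² + 14x + 33 = 0
x = −3 or x = −11, giving (−3, 14) and (−11, −10).

(−11, −10) and (−3, 14)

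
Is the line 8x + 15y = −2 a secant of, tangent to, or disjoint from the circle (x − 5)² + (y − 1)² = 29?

secant

Centre (5, 1), r² = 29. Distance² from centre to line = (57)²/289 = 3249/289.
Since d² < r², the line cuts the circle twice.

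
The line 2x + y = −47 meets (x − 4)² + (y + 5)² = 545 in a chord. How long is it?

The distance from (4, −5) to the line is 50/√5, and r² = 545.
Chord = 2√(r² − d²) = 2·√(45) = 6√5.

6√5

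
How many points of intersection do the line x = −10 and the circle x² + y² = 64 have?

Substituting the line into the circle gives y² + 36 = 0.
Δ = 0 − 144 = −144.
No real roots: the line does not meet the circle.

0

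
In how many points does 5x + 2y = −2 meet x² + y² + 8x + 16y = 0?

d² = (5·(−4) + 2·(−8) − (−2))²/29 = 1156/29; r² = 80.
Since d² < r², the line cuts the circle twice.

2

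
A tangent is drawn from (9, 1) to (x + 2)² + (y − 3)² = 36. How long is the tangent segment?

√89

With centre O = (−2, 3), |OP|² = 125 and r² = 36.
Power of the point: PT² = |PO|² − r² = 89, so PT = √89.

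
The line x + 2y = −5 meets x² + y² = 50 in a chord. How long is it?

The distance from (0, 0) to the line is 5/√5, and r² = 50.
Half the chord is √(r² − d²) = √(45), so the full chord is 6√5.

6√5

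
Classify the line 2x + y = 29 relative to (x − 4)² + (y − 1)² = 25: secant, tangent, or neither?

neither

Substituting the line into the circle gives 5x² − 120x + 775 = 0.
Discriminant = (−120)² − 4·5·(775) = −1100 < 0.
No real roots: the line does not meet the circle.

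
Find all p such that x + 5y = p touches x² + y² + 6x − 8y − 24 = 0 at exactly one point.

p = 17 ± 7√26

Tangency holds when the distance from the centre (−3, 4) to the line equals the radius 7:
|1·(−3) + 5·4 − p| / √26 = 7
|p − (17)| = 7√26.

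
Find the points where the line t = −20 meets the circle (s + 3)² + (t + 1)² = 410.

(−10, −20) and (4, −20)

Substitute t = −20:
s² + 6s − 40 = 0
s = 4 or s = −10, giving (4, −20) and (−10, −20).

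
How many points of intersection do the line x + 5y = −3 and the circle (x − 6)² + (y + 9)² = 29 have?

0

Substituting the line into the circle gives 26x² − 384x + 1939 = 0.
Discriminant = (−384)² − 4·26·(1939) = −54200 < 0.
No real roots: the line does not meet the circle.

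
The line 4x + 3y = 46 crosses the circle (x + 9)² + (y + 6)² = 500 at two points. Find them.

(1, 14) and (13, −2)

Substitute y = (46 − 4x)/3:
25x² − 350x + 325 = 0  ⟹  x² − 14x + 13 = 0
x = 13 or x = 1, giving (13, −2) and (1, 14).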